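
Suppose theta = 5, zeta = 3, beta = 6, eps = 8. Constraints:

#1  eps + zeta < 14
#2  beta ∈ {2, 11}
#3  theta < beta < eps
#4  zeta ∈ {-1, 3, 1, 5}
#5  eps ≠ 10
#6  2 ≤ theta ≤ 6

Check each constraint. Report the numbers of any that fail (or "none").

The assignment fails constraint 2.

#1 eps + zeta = 8 + 3 = 11; 11 < 14 — OK.
#2 beta = 6 is not in {2, 11} — violated.
#3 values 5 < 6 < 8 — OK.
#4 zeta = 3 is in {-1, 3, 1, 5} — OK.
#5 eps = 8, and 8 ≠ 10 — OK.
#6 theta = 5 lies in [2, 6] — OK.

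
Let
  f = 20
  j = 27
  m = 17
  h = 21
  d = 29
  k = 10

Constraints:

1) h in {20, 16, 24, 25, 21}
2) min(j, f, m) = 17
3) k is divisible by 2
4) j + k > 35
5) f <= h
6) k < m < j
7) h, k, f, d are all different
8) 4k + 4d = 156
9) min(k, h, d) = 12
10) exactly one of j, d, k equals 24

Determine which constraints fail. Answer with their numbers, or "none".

1) h = 21 is in {20, 16, 24, 25, 21}  OK
2) min(27, 20, 17) = 17  OK
3) 10 / 2 = 5, so 2 divides 10  OK
4) j + k = 27 + 10 = 37; 37 > 35  OK
5) f = 20, h = 21; 20 ≤ 21  OK
6) values 10 < 17 < 27  OK
7) values 21, 10, 20, 29 are pairwise distinct  OK
8) 4k + 4d = 4(10) + 4(29) = 156  OK
9) min(10, 21, 29) = 10, not 12  FAIL
10) j=27, d=29, k=10; 0 of them equal 24, not exactly one  FAIL

No — constraints 9 and 10 are not satisfied.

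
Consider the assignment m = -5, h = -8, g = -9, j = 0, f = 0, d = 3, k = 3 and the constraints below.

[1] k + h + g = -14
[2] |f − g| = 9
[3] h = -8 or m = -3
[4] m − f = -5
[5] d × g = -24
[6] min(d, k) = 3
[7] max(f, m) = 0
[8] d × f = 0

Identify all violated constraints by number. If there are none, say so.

[1] k + h + g = 3 + (-8) + (-9) = -14  true
[2] |0 − (-9)| = 9  true
[3] h = -8 = -8 (first disjunct)  true
[4] m − f = -5 − 0 = -5  true
[5] d × g = 3 × (-9) = -27, not -24  false
[6] min(3, 3) = 3  true
[7] max(0, -5) = 0  true
[8] d × f = 3 × 0 = 0  true

Constraint 5 is violated.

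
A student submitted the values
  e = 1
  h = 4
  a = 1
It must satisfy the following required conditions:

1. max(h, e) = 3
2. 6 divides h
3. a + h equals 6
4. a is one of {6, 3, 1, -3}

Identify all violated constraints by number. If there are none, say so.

No — constraints 1, 2, and 3 are not satisfied.

1. max(4, 1) = 4, not 3  fails
2. 4 = 6*0 + 4, so 6 does not divide 4  fails
3. a + h = 1 + 4 = 5, not 6  fails
4. a = 1 is in {6, 3, 1, -3}  holds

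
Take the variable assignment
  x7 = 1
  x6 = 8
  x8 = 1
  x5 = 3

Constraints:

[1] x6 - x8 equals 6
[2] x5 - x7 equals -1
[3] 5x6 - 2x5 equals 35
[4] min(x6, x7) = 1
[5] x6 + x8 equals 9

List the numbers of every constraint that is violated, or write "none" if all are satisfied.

[1] x6 - x8 = 8 - 1 = 7, not 6 — does not hold.
[2] x5 - x7 = 3 - 1 = 2, not -1 — does not hold.
[3] 5x6 - 2x5 = 5(8) - 2(3) = 34, not 35 — does not hold.
[4] min(8, 1) = 1 — holds.
[5] x6 + x8 = 8 + 1 = 9 — holds.

Constraints 1, 2, 3 do not hold.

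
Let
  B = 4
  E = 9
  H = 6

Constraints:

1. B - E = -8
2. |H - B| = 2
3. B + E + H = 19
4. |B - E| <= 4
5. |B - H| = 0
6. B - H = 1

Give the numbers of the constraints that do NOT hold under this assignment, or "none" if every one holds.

No — constraints 1, 4, 5, and 6 are not satisfied.

1. B - E = 4 - 9 = -5, not -8 — violated.
2. |6 - 4| = 2 — satisfied.
3. B + E + H = 4 + 9 + 6 = 19 — satisfied.
4. |4 - 9| = 5; 5 > 4, exceeds bound 4 — violated.
5. |4 - 6| = 2, not 0 — violated.
6. B - H = 4 - 6 = -2, not 1 — violated.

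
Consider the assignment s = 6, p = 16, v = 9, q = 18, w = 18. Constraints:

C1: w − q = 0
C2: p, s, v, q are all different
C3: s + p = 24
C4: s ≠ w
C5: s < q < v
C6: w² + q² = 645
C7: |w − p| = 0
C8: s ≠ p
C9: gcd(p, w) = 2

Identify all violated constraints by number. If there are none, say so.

No — constraints 3, 5, 6, 7 are not satisfied.

C1: w − q = 18 − 18 = 0 — holds.
C2: values 16, 6, 9, 18 are pairwise distinct — holds.
C3: s + p = 6 + 16 = 22, not 24 — does not hold.
C4: s = 6, w = 18; distinct — holds.
C5: values 6, 18, 9; q = 18 is not < v = 9 — does not hold.
C6: w² + q² = 18² + 18² = 324 + 324 = 648, not 645 — does not hold.
C7: |18 − 16| = 2, not 0 — does not hold.
C8: s = 6, p = 16; distinct — holds.
C9: gcd(16, 18) = 2 — holds.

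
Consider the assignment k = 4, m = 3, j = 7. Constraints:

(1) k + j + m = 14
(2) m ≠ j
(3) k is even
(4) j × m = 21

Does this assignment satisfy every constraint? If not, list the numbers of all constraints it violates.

None — every constraint holds.

(1) k + j + m = 4 + 7 + 3 = 14  OK
(2) m = 3, j = 7; distinct  OK
(3) k = 4 is even  OK
(4) j × m = 7 × 3 = 21  OK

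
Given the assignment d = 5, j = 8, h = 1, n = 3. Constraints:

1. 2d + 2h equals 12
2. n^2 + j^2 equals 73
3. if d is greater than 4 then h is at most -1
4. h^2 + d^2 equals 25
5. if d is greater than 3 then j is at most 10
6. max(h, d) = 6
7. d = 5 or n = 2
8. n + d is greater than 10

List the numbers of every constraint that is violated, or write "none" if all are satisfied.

1. 2d + 2h = 2(5) + 2(1) = 12 — OK.
2. n^2 + j^2 = 3^2 + 8^2 = 9 + 64 = 73 — OK.
3. d = 5 > 4, so we need h ≤ -1; but h = 1 > -1 — violated.
4. h^2 + d^2 = 1^2 + 5^2 = 1 + 25 = 26, not 25 — violated.
5. d = 5 > 3, so we need j ≤ 10; j = 8 ≤ 10 — OK.
6. max(1, 5) = 5, not 6 — violated.
7. d = 5 = 5 (first disjunct) — OK.
8. n + d = 3 + 5 = 8; 8 ≤ 10, bound 10 not met — violated.

Constraints 3, 4, 6, 8 are violated.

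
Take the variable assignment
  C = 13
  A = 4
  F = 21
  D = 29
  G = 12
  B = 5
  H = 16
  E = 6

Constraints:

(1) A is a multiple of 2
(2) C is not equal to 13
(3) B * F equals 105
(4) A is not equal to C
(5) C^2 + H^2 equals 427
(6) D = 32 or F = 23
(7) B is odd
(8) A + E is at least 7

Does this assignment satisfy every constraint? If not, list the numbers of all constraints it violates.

(1) 4 / 2 = 2, so 2 divides 4  ✓
(2) C = 13, but 13 is required to differ  ✗
(3) B * F = 5 * 21 = 105  ✓
(4) A = 4, C = 13; distinct  ✓
(5) C^2 + H^2 = 13^2 + 16^2 = 169 + 256 = 425, not 427  ✗
(6) D = 29 ≠ 32 and F = 21 ≠ 23; both disjuncts false  ✗
(7) B = 5 is odd  ✓
(8) A + E = 4 + 6 = 10; 10 ≥ 7  ✓

Violated: 2, 5, and 6.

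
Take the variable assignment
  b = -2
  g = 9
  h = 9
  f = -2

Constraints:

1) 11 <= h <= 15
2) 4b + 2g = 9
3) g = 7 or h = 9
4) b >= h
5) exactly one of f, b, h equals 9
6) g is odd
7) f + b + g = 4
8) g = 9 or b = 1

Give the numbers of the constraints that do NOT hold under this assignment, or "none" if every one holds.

Constraints 1, 2, 4, and 7 do not hold.

1) h = 9 is outside [11, 15] — violated.
2) 4b + 2g = 4(-2) + 2(9) = 10, not 9 — violated.
3) g = 9 ≠ 7, but h = 9 = 9 (second disjunct) — OK.
4) b = -2, h = 9; -2 < 9 (want ≥) — violated.
5) f=-2, b=-2, h=9; 1 of them equals 9 — OK.
6) g = 9 is odd — OK.
7) f + b + g = -2 + (-2) + 9 = 5, not 4 — violated.
8) g = 9 = 9 (first disjunct) — OK.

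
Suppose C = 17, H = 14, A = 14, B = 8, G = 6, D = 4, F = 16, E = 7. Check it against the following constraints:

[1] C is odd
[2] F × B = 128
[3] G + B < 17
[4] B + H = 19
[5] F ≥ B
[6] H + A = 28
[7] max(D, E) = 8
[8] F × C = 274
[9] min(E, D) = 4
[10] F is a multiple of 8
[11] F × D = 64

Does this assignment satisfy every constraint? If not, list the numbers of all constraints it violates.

Constraints 4, 7, 8 do not hold.

[1] C = 17 is odd  true
[2] F × B = 16 × 8 = 128  true
[3] G + B = 6 + 8 = 14; 14 < 17  true
[4] B + H = 8 + 14 = 22, not 19  false
[5] F = 16, B = 8; 16 ≥ 8  true
[6] H + A = 14 + 14 = 28  true
[7] max(4, 7) = 7, not 8  false
[8] F × C = 16 × 17 = 272, not 274  false
[9] min(7, 4) = 4  true
[10] 16 / 8 = 2, so 8 divides 16  true
[11] F × D = 16 × 4 = 64  true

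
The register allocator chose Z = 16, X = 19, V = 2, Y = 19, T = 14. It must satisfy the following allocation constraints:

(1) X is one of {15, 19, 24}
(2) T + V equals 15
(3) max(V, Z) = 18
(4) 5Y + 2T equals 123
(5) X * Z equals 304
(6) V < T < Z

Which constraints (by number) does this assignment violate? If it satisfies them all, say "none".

(1) X = 19 is in {15, 19, 24}  yes
(2) T + V = 14 + 2 = 16, not 15  no
(3) max(2, 16) = 16, not 18  no
(4) 5Y + 2T = 5(19) + 2(14) = 123  yes
(5) X * Z = 19 * 16 = 304  yes
(6) values 2 < 14 < 16  yes

Constraints 2 and 3 are violated.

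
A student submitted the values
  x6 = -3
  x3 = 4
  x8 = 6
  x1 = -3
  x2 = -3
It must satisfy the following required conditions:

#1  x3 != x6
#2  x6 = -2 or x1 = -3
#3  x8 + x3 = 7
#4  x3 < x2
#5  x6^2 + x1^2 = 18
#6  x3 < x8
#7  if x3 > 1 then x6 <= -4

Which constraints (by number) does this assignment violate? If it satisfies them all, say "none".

The assignment fails constraints 3, 4, and 7.

#1 x3 = 4, x6 = -3; distinct  holds
#2 x6 = -3 ≠ -2, but x1 = -3 = -3 (second disjunct)  holds
#3 x8 + x3 = 6 + 4 = 10, not 7  fails
#4 x3 = 4, x2 = -3; 4 ≥ -3 (want <)  fails
#5 x6^2 + x1^2 = (-3)^2 + (-3)^2 = 9 + 9 = 18  holds
#6 x3 = 4, x8 = 6; 4 < 6  holds
#7 x3 = 4 > 1, so we need x6 ≤ -4; but x6 = -3 > -4  fails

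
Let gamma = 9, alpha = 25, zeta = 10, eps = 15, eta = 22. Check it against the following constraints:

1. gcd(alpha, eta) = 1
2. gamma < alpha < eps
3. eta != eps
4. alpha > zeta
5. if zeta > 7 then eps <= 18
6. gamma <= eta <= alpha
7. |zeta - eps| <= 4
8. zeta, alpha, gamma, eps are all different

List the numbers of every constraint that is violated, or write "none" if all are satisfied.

No — constraints 2 and 7 are not satisfied.

1. gcd(25, 22) = 1 — satisfied.
2. values 9, 25, 15; alpha = 25 is not < eps = 15 — violated.
3. eta = 22, eps = 15; distinct — satisfied.
4. alpha = 25, zeta = 10; 25 > 10 — satisfied.
5. zeta = 10 > 7, so we need eps ≤ 18; eps = 15 ≤ 18 — satisfied.
6. values 9 <= 22 <= 25 — satisfied.
7. |10 - 15| = 5; 5 > 4, exceeds bound 4 — violated.
8. values 10, 25, 9, 15 are pairwise distinct — satisfied.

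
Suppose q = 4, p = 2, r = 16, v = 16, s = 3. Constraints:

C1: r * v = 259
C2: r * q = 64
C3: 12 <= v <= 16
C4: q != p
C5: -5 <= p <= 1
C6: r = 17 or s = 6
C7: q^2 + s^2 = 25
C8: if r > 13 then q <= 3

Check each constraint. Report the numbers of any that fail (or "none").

C1: r * v = 16 * 16 = 256, not 259 — does not hold.
C2: r * q = 16 * 4 = 64 — holds.
C3: v = 16 lies in [12, 16] — holds.
C4: q = 4, p = 2; distinct — holds.
C5: p = 2 is outside [-5, 1] — does not hold.
C6: r = 16 ≠ 17 and s = 3 ≠ 6; both disjuncts false — does not hold.
C7: q^2 + s^2 = 4^2 + 3^2 = 16 + 9 = 25 — holds.
C8: r = 16 > 13, so we need q ≤ 3; but q = 4 > 3 — does not hold.

Constraints 1, 5, 6, and 8 are violated.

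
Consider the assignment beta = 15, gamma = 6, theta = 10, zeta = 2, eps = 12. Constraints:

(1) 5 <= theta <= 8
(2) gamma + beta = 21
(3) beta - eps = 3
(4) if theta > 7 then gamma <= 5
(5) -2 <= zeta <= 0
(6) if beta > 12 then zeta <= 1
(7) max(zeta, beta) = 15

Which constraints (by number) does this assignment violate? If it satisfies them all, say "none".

(1) theta = 10 is outside [5, 8]  ✘
(2) gamma + beta = 6 + 15 = 21  ✔
(3) beta - eps = 15 - 12 = 3  ✔
(4) theta = 10 > 7, so we need gamma ≤ 5; but gamma = 6 > 5  ✘
(5) zeta = 2 is outside [-2, 0]  ✘
(6) beta = 15 > 12, so we need zeta ≤ 1; but zeta = 2 > 1  ✘
(7) max(2, 15) = 15  ✔

No — constraints 1, 4, 5, 6 are not satisfied.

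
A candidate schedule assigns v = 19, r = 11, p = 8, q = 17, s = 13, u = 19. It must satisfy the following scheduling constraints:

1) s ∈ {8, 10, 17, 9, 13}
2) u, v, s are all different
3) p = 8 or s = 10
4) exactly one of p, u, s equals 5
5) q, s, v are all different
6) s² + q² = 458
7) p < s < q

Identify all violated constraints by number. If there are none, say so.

The assignment fails constraints 2 and 4.

1) s = 13 is in {8, 10, 17, 9, 13}  ✔
2) u = v = 19, not all different  ✘
3) p = 8 = 8 (first disjunct)  ✔
4) p=8, u=19, s=13; 0 of them equal 5, not exactly one  ✘
5) values 17, 13, 19 are pairwise distinct  ✔
6) s² + q² = 13² + 17² = 169 + 289 = 458  ✔
7) values 8 < 13 < 17  ✔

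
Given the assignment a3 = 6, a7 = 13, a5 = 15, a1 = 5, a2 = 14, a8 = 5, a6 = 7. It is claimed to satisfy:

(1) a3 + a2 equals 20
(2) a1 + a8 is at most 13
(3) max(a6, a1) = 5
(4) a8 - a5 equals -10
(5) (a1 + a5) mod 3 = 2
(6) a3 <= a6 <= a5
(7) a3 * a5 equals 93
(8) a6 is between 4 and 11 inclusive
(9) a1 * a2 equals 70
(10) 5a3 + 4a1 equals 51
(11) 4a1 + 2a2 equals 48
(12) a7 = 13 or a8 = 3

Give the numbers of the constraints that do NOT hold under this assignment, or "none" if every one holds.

No — constraints 3, 7, and 10 are not satisfied.

(1) a3 + a2 = 6 + 14 = 20 — OK.
(2) a1 + a8 = 5 + 5 = 10; 10 ≤ 13 — OK.
(3) max(7, 5) = 7, not 5 — violated.
(4) a8 - a5 = 5 - 15 = -10 — OK.
(5) a1 + a5 = 20; 20 mod 3 = 2 — OK.
(6) values 6 <= 7 <= 15 — OK.
(7) a3 * a5 = 6 * 15 = 90, not 93 — violated.
(8) a6 = 7 lies in [4, 11] — OK.
(9) a1 * a2 = 5 * 14 = 70 — OK.
(10) 5a3 + 4a1 = 5(6) + 4(5) = 50, not 51 — violated.
(11) 4a1 + 2a2 = 4(5) + 2(14) = 48 — OK.
(12) a7 = 13 = 13 (first disjunct) — OK.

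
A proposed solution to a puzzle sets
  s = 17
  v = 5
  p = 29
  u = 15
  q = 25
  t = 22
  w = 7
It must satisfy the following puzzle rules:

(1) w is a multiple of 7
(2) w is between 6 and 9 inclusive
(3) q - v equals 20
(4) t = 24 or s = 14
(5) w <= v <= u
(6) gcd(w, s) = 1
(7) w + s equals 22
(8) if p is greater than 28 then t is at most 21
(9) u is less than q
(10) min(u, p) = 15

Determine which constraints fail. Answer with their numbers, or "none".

Constraints 4, 5, 7, and 8 do not hold.

(1) 7 / 7 = 1, so 7 divides 7 — OK.
(2) w = 7 lies in [6, 9] — OK.
(3) q - v = 25 - 5 = 20 — OK.
(4) t = 22 ≠ 24 and s = 17 ≠ 14; both disjuncts false — violated.
(5) values 7, 5, 15; w = 7 is not <= v = 5 — violated.
(6) gcd(7, 17) = 1 — OK.
(7) w + s = 7 + 17 = 24, not 22 — violated.
(8) p = 29 > 28, so we need t ≤ 21; but t = 22 > 21 — violated.
(9) u = 15, q = 25; 15 < 25 — OK.
(10) min(15, 29) = 15 — OK.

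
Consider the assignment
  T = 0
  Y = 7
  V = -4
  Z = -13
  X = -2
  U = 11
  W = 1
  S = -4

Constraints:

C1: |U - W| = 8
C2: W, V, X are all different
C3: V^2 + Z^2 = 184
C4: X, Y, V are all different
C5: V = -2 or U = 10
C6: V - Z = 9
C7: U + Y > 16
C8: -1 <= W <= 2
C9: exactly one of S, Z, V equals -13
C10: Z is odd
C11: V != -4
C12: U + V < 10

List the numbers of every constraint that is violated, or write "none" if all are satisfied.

C1: |11 - 1| = 10, not 8 — violated.
C2: values 1, -4, -2 are pairwise distinct — OK.
C3: V^2 + Z^2 = (-4)^2 + (-13)^2 = 16 + 169 = 185, not 184 — violated.
C4: values -2, 7, -4 are pairwise distinct — OK.
C5: V = -4 ≠ -2 and U = 11 ≠ 10; both disjuncts false — violated.
C6: V - Z = -4 - (-13) = 9 — OK.
C7: U + Y = 11 + 7 = 18; 18 > 16 — OK.
C8: W = 1 lies in [-1, 2] — OK.
C9: S=-4, Z=-13, V=-4; 1 of them equals -13 — OK.
C10: Z = -13 is odd — OK.
C11: V = -4, but -4 is required to differ — violated.
C12: U + V = 11 + (-4) = 7; 7 < 10 — OK.

The assignment fails constraints 1, 3, 5, and 11.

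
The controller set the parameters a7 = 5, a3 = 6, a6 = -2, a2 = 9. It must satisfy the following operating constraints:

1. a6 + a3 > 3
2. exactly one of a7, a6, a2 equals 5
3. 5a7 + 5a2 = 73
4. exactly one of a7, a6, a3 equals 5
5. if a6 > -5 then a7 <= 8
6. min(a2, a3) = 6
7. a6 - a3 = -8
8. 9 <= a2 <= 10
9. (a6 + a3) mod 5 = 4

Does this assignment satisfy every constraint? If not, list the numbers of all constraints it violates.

Violated: 3.

1. a6 + a3 = -2 + 6 = 4; 4 > 3 — satisfied.
2. a7=5, a6=-2, a2=9; 1 of them equals 5 — satisfied.
3. 5a7 + 5a2 = 5(5) + 5(9) = 70, not 73 — violated.
4. a7=5, a6=-2, a3=6; 1 of them equals 5 — satisfied.
5. a6 = -2 > -5, so we need a7 ≤ 8; a7 = 5 ≤ 8 — satisfied.
6. min(9, 6) = 6 — satisfied.
7. a6 - a3 = -2 - 6 = -8 — satisfied.
8. a2 = 9 lies in [9, 10] — satisfied.
9. a6 + a3 = 4; 4 mod 5 = 4 — satisfied.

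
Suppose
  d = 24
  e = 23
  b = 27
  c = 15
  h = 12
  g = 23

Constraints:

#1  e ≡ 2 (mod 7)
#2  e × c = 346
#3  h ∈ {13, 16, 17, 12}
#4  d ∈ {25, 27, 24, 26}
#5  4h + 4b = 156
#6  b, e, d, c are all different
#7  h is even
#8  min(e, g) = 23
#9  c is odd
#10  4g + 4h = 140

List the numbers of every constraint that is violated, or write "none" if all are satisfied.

#1 23 mod 7 = 2 — satisfied.
#2 e × c = 23 × 15 = 345, not 346 — violated.
#3 h = 12 is in {13, 16, 17, 12} — satisfied.
#4 d = 24 is in {25, 27, 24, 26} — satisfied.
#5 4h + 4b = 4(12) + 4(27) = 156 — satisfied.
#6 values 27, 23, 24, 15 are pairwise distinct — satisfied.
#7 h = 12 is even — satisfied.
#8 min(23, 23) = 23 — satisfied.
#9 c = 15 is odd — satisfied.
#10 4g + 4h = 4(23) + 4(12) = 140 — satisfied.

No — constraint 2 is not satisfied.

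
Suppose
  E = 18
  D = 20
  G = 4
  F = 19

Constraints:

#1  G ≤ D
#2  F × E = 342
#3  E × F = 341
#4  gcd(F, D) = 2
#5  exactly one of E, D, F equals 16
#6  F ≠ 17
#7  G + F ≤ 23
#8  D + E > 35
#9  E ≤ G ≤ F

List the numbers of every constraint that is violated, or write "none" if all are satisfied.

#1 G = 4, D = 20; 4 ≤ 20  true
#2 F × E = 19 × 18 = 342  true
#3 E × F = 18 × 19 = 342, not 341  false
#4 gcd(19, 20) = 1, not 2  false
#5 E=18, D=20, F=19; 0 of them equal 16, not exactly one  false
#6 F = 19, and 19 ≠ 17  true
#7 G + F = 4 + 19 = 23; 23 ≤ 23  true
#8 D + E = 20 + 18 = 38; 38 > 35  true
#9 values 18, 4, 19; E = 18 is not ≤ G = 4  false

Constraints 3, 4, 5, 9 are violated.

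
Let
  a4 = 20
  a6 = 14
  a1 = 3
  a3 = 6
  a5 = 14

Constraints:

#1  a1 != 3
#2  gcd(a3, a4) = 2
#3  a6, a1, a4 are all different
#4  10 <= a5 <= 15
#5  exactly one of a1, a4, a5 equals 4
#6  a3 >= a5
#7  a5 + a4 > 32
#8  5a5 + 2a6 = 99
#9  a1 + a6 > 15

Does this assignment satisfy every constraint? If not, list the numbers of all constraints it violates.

#1 a1 = 3, but 3 is required to differ — violated.
#2 gcd(6, 20) = 2 — satisfied.
#3 values 14, 3, 20 are pairwise distinct — satisfied.
#4 a5 = 14 lies in [10, 15] — satisfied.
#5 a1=3, a4=20, a5=14; 0 of them equal 4, not exactly one — violated.
#6 a3 = 6, a5 = 14; 6 < 14 (want ≥) — violated.
#7 a5 + a4 = 14 + 20 = 34; 34 > 32 — satisfied.
#8 5a5 + 2a6 = 5(14) + 2(14) = 98, not 99 — violated.
#9 a1 + a6 = 3 + 14 = 17; 17 > 15 — satisfied.

Constraints 1, 5, 6, and 8 are violated.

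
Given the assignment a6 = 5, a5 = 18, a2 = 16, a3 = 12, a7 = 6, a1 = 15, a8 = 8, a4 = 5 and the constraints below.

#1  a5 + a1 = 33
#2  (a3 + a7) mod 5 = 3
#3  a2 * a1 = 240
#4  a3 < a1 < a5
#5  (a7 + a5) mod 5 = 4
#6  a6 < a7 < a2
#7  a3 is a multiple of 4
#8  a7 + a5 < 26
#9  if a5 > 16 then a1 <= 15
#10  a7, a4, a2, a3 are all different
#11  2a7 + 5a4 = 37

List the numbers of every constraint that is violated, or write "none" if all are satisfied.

None — every constraint holds.

#1 a5 + a1 = 18 + 15 = 33  ✓
#2 a3 + a7 = 18; 18 mod 5 = 3  ✓
#3 a2 * a1 = 16 * 15 = 240  ✓
#4 values 12 < 15 < 18  ✓
#5 a7 + a5 = 24; 24 mod 5 = 4  ✓
#6 values 5 < 6 < 16  ✓
#7 12 / 4 = 3, so 4 divides 12  ✓
#8 a7 + a5 = 6 + 18 = 24; 24 < 26  ✓
#9 a5 = 18 > 16, so we need a1 ≤ 15; a1 = 15 ≤ 15  ✓
#10 values 6, 5, 16, 12 are pairwise distinct  ✓
#11 2a7 + 5a4 = 2(6) + 5(5) = 37  ✓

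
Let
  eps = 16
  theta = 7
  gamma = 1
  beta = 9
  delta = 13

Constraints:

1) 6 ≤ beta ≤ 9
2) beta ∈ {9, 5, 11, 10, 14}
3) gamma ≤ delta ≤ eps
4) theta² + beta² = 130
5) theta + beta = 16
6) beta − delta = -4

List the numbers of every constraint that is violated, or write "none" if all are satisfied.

Yes — all constraints hold.

1) beta = 9 lies in [6, 9]  yes
2) beta = 9 is in {9, 5, 11, 10, 14}  yes
3) values 1 ≤ 13 ≤ 16  yes
4) theta² + beta² = 7² + 9² = 49 + 81 = 130  yes
5) theta + beta = 7 + 9 = 16  yes
6) beta − delta = 9 − 13 = -4  yes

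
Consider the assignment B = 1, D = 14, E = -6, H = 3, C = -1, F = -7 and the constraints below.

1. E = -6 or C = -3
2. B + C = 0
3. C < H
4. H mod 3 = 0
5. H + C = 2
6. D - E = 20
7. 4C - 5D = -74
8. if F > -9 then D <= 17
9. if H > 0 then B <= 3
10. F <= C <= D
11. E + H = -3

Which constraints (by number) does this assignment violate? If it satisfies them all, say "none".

None — every constraint holds.

1. E = -6 = -6 (first disjunct)  true
2. B + C = 1 + (-1) = 0  true
3. C = -1, H = 3; -1 < 3  true
4. 3 mod 3 = 0  true
5. H + C = 3 + (-1) = 2  true
6. D - E = 14 - (-6) = 20  true
7. 4C - 5D = 4(-1) - 5(14) = -74  true
8. F = -7 > -9, so we need D ≤ 17; D = 14 ≤ 17  true
9. H = 3 > 0, so we need B ≤ 3; B = 1 ≤ 3  true
10. values -7 <= -1 <= 14  true
11. E + H = -6 + 3 = -3  true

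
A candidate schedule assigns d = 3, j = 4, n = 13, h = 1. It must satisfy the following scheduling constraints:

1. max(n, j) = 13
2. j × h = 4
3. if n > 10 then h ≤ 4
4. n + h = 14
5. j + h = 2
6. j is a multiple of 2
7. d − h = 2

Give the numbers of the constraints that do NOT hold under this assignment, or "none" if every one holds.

The assignment fails constraint 5.

1. max(13, 4) = 13 — satisfied.
2. j × h = 4 × 1 = 4 — satisfied.
3. n = 13 > 10, so we need h ≤ 4; h = 1 ≤ 4 — satisfied.
4. n + h = 13 + 1 = 14 — satisfied.
5. j + h = 4 + 1 = 5, not 2 — violated.
6. 4 / 2 = 2, so 2 divides 4 — satisfied.
7. d − h = 3 − 1 = 2 — satisfied.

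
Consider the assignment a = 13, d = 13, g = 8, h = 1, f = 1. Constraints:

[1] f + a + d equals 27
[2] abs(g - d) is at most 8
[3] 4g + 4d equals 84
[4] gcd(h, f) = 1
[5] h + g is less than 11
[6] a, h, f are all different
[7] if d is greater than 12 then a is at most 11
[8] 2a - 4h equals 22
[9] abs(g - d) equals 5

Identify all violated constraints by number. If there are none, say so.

[1] f + a + d = 1 + 13 + 13 = 27 — holds.
[2] abs(8 - 13) = 5; 5 ≤ 8 — holds.
[3] 4g + 4d = 4(8) + 4(13) = 84 — holds.
[4] gcd(1, 1) = 1 — holds.
[5] h + g = 1 + 8 = 9; 9 < 11 — holds.
[6] h = f = 1, not all different — fails.
[7] d = 13 > 12, so we need a ≤ 11; but a = 13 > 11 — fails.
[8] 2a - 4h = 2(13) - 4(1) = 22 — holds.
[9] abs(8 - 13) = 5 — holds.

Violated: 6 and 7.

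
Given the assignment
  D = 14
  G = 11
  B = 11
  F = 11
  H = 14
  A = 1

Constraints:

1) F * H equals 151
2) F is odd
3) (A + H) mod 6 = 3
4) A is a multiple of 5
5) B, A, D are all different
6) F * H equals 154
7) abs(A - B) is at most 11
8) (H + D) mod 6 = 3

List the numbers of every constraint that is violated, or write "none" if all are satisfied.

1) F * H = 11 * 14 = 154, not 151 — fails.
2) F = 11 is odd — holds.
3) A + H = 15; 15 mod 6 = 3 — holds.
4) 1 = 5*0 + 1, so 5 does not divide 1 — fails.
5) values 11, 1, 14 are pairwise distinct — holds.
6) F * H = 11 * 14 = 154 — holds.
7) abs(1 - 11) = 10; 10 ≤ 11 — holds.
8) H + D = 28; 28 mod 6 = 4, not 3 — fails.

No — constraints 1, 4, 8 are not satisfied.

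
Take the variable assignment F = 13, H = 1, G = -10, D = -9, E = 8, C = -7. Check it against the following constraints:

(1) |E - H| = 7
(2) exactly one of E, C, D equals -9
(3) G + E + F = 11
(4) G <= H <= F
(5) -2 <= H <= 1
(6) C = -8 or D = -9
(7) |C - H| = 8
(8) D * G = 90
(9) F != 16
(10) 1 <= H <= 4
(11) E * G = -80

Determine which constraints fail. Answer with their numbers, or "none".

(1) |8 - 1| = 7 — holds.
(2) E=8, C=-7, D=-9; 1 of them equals -9 — holds.
(3) G + E + F = -10 + 8 + 13 = 11 — holds.
(4) values -10 <= 1 <= 13 — holds.
(5) H = 1 lies in [-2, 1] — holds.
(6) C = -7 ≠ -8, but D = -9 = -9 (second disjunct) — holds.
(7) |-7 - 1| = 8 — holds.
(8) D * G = -9 * (-10) = 90 — holds.
(9) F = 13, and 13 ≠ 16 — holds.
(10) H = 1 lies in [1, 4] — holds.
(11) E * G = 8 * (-10) = -80 — holds.

No violations.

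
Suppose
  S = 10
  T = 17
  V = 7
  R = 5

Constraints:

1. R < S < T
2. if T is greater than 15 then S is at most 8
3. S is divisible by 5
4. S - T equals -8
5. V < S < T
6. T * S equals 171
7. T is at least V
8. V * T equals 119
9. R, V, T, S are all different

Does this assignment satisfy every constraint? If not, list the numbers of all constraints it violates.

The assignment fails constraints 2, 4, 6.

1. values 5 < 10 < 17  OK
2. T = 17 > 15, so we need S ≤ 8; but S = 10 > 8  FAIL
3. 10 / 5 = 2, so 5 divides 10  OK
4. S - T = 10 - 17 = -7, not -8  FAIL
5. values 7 < 10 < 17  OK
6. T * S = 17 * 10 = 170, not 171  FAIL
7. T = 17, V = 7; 17 ≥ 7  OK
8. V * T = 7 * 17 = 119  OK
9. values 5, 7, 17, 10 are pairwise distinct  OK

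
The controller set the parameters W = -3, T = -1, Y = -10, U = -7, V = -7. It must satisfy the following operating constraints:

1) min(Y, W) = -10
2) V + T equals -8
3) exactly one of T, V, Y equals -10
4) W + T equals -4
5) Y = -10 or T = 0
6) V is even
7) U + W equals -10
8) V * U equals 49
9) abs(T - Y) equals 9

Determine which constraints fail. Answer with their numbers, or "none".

1) min(-10, -3) = -10  OK
2) V + T = -7 + (-1) = -8  OK
3) T=-1, V=-7, Y=-10; 1 of them equals -10  OK
4) W + T = -3 + (-1) = -4  OK
5) Y = -10 = -10 (first disjunct)  OK
6) V = -7 is odd  FAIL
7) U + W = -7 + (-3) = -10  OK
8) V * U = -7 * (-7) = 49  OK
9) abs(-1 - (-10)) = 9  OK

No — constraint 6 is not satisfied.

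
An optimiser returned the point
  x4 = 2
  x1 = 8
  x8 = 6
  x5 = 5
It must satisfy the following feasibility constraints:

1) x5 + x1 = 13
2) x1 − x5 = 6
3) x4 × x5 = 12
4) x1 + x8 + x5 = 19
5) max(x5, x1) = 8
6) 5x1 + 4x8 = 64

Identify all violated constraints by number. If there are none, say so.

1) x5 + x1 = 5 + 8 = 13 — holds.
2) x1 − x5 = 8 − 5 = 3, not 6 — does not hold.
3) x4 × x5 = 2 × 5 = 10, not 12 — does not hold.
4) x1 + x8 + x5 = 8 + 6 + 5 = 19 — holds.
5) max(5, 8) = 8 — holds.
6) 5x1 + 4x8 = 5(8) + 4(6) = 64 — holds.

Constraints 2 and 3 are violated.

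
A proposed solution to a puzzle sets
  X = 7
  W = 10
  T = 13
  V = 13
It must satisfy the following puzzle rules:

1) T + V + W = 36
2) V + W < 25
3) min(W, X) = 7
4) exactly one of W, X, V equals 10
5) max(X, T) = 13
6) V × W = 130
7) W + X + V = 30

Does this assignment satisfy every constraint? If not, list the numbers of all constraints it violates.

Yes — all constraints hold.

1) T + V + W = 13 + 13 + 10 = 36  OK
2) V + W = 13 + 10 = 23; 23 < 25  OK
3) min(10, 7) = 7  OK
4) W=10, X=7, V=13; 1 of them equals 10  OK
5) max(7, 13) = 13  OK
6) V × W = 13 × 10 = 130  OK
7) W + X + V = 10 + 7 + 13 = 30  OK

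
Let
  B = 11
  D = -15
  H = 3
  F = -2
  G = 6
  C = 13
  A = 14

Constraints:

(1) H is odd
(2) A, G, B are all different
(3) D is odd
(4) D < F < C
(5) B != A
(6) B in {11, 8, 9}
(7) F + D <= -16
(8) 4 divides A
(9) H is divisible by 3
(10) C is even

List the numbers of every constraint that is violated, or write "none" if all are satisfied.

(1) H = 3 is odd  OK
(2) values 14, 6, 11 are pairwise distinct  OK
(3) D = -15 is odd  OK
(4) values -15 < -2 < 13  OK
(5) B = 11, A = 14; distinct  OK
(6) B = 11 is in {11, 8, 9}  OK
(7) F + D = -2 + (-15) = -17; -17 ≤ -16  OK
(8) 14 = 4*3 + 2, so 4 does not divide 14  FAIL
(9) 3 / 3 = 1, so 3 divides 3  OK
(10) C = 13 is odd  FAIL

Violated: 8, 10.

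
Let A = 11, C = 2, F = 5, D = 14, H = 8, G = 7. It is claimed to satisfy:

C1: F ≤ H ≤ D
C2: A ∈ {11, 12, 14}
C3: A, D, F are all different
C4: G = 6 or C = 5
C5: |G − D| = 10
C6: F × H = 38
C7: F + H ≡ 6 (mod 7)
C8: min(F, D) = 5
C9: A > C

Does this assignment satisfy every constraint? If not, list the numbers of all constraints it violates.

Violated: 4, 5, and 6.

C1: values 5 ≤ 8 ≤ 14  true
C2: A = 11 is in {11, 12, 14}  true
C3: values 11, 14, 5 are pairwise distinct  true
C4: G = 7 ≠ 6 and C = 2 ≠ 5; both disjuncts false  false
C5: |7 − 14| = 7, not 10  false
C6: F × H = 5 × 8 = 40, not 38  false
C7: F + H = 13; 13 mod 7 = 6  true
C8: min(5, 14) = 5  true
C9: A = 11, C = 2; 11 > 2  true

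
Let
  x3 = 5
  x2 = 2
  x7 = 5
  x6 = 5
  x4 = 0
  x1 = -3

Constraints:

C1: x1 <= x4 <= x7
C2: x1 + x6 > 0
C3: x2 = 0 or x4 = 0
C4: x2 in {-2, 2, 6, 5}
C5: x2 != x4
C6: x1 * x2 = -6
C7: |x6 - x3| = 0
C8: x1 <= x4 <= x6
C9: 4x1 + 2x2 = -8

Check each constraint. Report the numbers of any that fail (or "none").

None — every constraint holds.

C1: values -3 <= 0 <= 5 — OK.
C2: x1 + x6 = -3 + 5 = 2; 2 > 0 — OK.
C3: x2 = 2 ≠ 0, but x4 = 0 = 0 (second disjunct) — OK.
C4: x2 = 2 is in {-2, 2, 6, 5} — OK.
C5: x2 = 2, x4 = 0; distinct — OK.
C6: x1 * x2 = -3 * 2 = -6 — OK.
C7: |5 - 5| = 0 — OK.
C8: values -3 <= 0 <= 5 — OK.
C9: 4x1 + 2x2 = 4(-3) + 2(2) = -8 — OK.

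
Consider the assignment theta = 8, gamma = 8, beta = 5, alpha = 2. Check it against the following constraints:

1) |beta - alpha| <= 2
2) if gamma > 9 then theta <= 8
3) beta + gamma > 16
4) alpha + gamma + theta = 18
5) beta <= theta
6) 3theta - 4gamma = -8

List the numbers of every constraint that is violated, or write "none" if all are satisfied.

1) |5 - 2| = 3; 3 > 2, exceeds bound 2  ✗
2) gamma = 8, not > 9; antecedent false, conditional vacuously true  ✓
3) beta + gamma = 5 + 8 = 13; 13 ≤ 16, bound 16 not met  ✗
4) alpha + gamma + theta = 2 + 8 + 8 = 18  ✓
5) beta = 5, theta = 8; 5 ≤ 8  ✓
6) 3theta - 4gamma = 3(8) - 4(8) = -8  ✓

Constraints 1, 3 do not hold.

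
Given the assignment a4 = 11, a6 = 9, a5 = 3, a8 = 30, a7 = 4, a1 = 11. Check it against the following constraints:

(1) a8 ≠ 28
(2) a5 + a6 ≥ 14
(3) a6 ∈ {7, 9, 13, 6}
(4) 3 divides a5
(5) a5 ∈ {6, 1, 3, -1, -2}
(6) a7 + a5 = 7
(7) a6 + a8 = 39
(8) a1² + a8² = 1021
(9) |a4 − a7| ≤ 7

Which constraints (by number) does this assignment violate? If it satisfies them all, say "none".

(1) a8 = 30, and 30 ≠ 28  true
(2) a5 + a6 = 3 + 9 = 12; 12 < 14, bound 14 not met  false
(3) a6 = 9 is in {7, 9, 13, 6}  true
(4) 3 / 3 = 1, so 3 divides 3  true
(5) a5 = 3 is in {6, 1, 3, -1, -2}  true
(6) a7 + a5 = 4 + 3 = 7  true
(7) a6 + a8 = 9 + 30 = 39  true
(8) a1² + a8² = 11² + 30² = 121 + 900 = 1021  true
(9) |11 − 4| = 7; 7 ≤ 7  true

Constraint 2 is violated.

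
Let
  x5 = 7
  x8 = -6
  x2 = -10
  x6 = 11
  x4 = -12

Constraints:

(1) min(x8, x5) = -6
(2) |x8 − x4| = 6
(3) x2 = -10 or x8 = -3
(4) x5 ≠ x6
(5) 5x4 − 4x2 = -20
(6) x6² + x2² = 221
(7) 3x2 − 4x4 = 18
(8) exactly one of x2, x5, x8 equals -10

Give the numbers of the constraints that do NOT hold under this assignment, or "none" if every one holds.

All constraints are satisfied.

(1) min(-6, 7) = -6 — holds.
(2) |-6 − (-12)| = 6 — holds.
(3) x2 = -10 = -10 (first disjunct) — holds.
(4) x5 = 7, x6 = 11; distinct — holds.
(5) 5x4 − 4x2 = 5(-12) − 4(-10) = -20 — holds.
(6) x6² + x2² = 11² + (-10)² = 121 + 100 = 221 — holds.
(7) 3x2 − 4x4 = 3(-10) − 4(-12) = 18 — holds.
(8) x2=-10, x5=7, x8=-6; 1 of them equals -10 — holds.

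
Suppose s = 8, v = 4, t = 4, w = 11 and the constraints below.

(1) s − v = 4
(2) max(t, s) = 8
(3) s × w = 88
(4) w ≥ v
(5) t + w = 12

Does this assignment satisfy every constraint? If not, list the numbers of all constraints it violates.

(1) s − v = 8 − 4 = 4  ✔
(2) max(4, 8) = 8  ✔
(3) s × w = 8 × 11 = 88  ✔
(4) w = 11, v = 4; 11 ≥ 4  ✔
(5) t + w = 4 + 11 = 15, not 12  ✘

The assignment fails constraint 5.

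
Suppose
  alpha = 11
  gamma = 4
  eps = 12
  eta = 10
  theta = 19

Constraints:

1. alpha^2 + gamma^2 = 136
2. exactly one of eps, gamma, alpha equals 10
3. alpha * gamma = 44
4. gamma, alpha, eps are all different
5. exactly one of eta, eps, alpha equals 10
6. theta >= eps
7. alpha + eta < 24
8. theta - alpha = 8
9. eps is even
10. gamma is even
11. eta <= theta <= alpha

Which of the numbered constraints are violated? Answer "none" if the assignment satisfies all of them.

Constraints 1, 2, 11 are violated.

1. alpha^2 + gamma^2 = 11^2 + 4^2 = 121 + 16 = 137, not 136 — violated.
2. eps=12, gamma=4, alpha=11; 0 of them equal 10, not exactly one — violated.
3. alpha * gamma = 11 * 4 = 44 — OK.
4. values 4, 11, 12 are pairwise distinct — OK.
5. eta=10, eps=12, alpha=11; 1 of them equals 10 — OK.
6. theta = 19, eps = 12; 19 ≥ 12 — OK.
7. alpha + eta = 11 + 10 = 21; 21 < 24 — OK.
8. theta - alpha = 19 - 11 = 8 — OK.
9. eps = 12 is even — OK.
10. gamma = 4 is even — OK.
11. values 10, 19, 11; theta = 19 is not <= alpha = 11 — violated.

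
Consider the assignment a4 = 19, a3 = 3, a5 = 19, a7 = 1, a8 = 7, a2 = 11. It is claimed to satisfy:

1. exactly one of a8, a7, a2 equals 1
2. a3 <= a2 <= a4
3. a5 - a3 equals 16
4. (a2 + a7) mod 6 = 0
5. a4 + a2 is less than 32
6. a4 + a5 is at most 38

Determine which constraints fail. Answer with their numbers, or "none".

1. a8=7, a7=1, a2=11; 1 of them equals 1 — holds.
2. values 3 <= 11 <= 19 — holds.
3. a5 - a3 = 19 - 3 = 16 — holds.
4. a2 + a7 = 12; 12 mod 6 = 0 — holds.
5. a4 + a2 = 19 + 11 = 30; 30 < 32 — holds.
6. a4 + a5 = 19 + 19 = 38; 38 ≤ 38 — holds.

All constraints are satisfied.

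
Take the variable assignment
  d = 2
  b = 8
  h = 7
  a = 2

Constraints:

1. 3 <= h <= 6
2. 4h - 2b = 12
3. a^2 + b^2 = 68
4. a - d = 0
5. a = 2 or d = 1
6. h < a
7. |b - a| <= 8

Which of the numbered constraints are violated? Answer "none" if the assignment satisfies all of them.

1. h = 7 is outside [3, 6] — does not hold.
2. 4h - 2b = 4(7) - 2(8) = 12 — holds.
3. a^2 + b^2 = 2^2 + 8^2 = 4 + 64 = 68 — holds.
4. a - d = 2 - 2 = 0 — holds.
5. a = 2 = 2 (first disjunct) — holds.
6. h = 7, a = 2; 7 ≥ 2 (want <) — does not hold.
7. |8 - 2| = 6; 6 ≤ 8 — holds.

Violated: 1 and 6.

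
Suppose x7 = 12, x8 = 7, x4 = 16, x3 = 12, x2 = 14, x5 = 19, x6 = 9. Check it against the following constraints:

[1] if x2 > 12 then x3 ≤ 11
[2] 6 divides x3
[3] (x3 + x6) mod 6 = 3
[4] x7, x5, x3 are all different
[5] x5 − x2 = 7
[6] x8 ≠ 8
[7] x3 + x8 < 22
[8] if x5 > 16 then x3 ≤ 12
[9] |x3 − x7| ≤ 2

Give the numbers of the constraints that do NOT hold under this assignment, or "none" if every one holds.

[1] x2 = 14 > 12, so we need x3 ≤ 11; but x3 = 12 > 11 — does not hold.
[2] 12 / 6 = 2, so 6 divides 12 — holds.
[3] x3 + x6 = 21; 21 mod 6 = 3 — holds.
[4] x7 = x3 = 12, not all different — does not hold.
[5] x5 − x2 = 19 − 14 = 5, not 7 — does not hold.
[6] x8 = 7, and 7 ≠ 8 — holds.
[7] x3 + x8 = 12 + 7 = 19; 19 < 22 — holds.
[8] x5 = 19 > 16, so we need x3 ≤ 12; x3 = 12 ≤ 12 — holds.
[9] |12 − 12| = 0; 0 ≤ 2 — holds.

Violated: 1, 4, and 5.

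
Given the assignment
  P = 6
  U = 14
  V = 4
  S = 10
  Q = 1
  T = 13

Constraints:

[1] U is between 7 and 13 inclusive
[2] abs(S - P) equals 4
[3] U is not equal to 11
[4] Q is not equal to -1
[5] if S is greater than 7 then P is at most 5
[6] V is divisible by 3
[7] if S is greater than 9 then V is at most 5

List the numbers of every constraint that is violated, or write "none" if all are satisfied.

The assignment fails constraints 1, 5, and 6.

[1] U = 14 is outside [7, 13] — violated.
[2] abs(10 - 6) = 4 — OK.
[3] U = 14, and 14 ≠ 11 — OK.
[4] Q = 1, and 1 ≠ -1 — OK.
[5] S = 10 > 7, so we need P ≤ 5; but P = 6 > 5 — violated.
[6] 4 = 3*1 + 1, so 3 does not divide 4 — violated.
[7] S = 10 > 9, so we need V ≤ 5; V = 4 ≤ 5 — OK.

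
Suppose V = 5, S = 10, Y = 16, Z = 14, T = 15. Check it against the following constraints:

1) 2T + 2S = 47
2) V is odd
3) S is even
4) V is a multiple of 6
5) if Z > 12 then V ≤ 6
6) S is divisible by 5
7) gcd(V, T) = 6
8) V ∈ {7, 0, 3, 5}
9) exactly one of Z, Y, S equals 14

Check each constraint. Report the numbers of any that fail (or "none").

1) 2T + 2S = 2(15) + 2(10) = 50, not 47 — fails.
2) V = 5 is odd — holds.
3) S = 10 is even — holds.
4) 5 = 6×0 + 5, so 6 does not divide 5 — fails.
5) Z = 14 > 12, so we need V ≤ 6; V = 5 ≤ 6 — holds.
6) 10 / 5 = 2, so 5 divides 10 — holds.
7) gcd(5, 15) = 5, not 6 — fails.
8) V = 5 is in {7, 0, 3, 5} — holds.
9) Z=14, Y=16, S=10; 1 of them equals 14 — holds.

Constraints 1, 4, 7 are violated.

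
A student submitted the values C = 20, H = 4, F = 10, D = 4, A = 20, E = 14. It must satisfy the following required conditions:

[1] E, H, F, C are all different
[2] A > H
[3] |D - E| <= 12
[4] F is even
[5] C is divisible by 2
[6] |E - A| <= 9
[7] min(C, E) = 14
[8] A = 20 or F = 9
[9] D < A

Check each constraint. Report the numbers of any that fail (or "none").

[1] values 14, 4, 10, 20 are pairwise distinct  holds
[2] A = 20, H = 4; 20 > 4  holds
[3] |4 - 14| = 10; 10 ≤ 12  holds
[4] F = 10 is even  holds
[5] 20 / 2 = 10, so 2 divides 20  holds
[6] |14 - 20| = 6; 6 ≤ 9  holds
[7] min(20, 14) = 14  holds
[8] A = 20 = 20 (first disjunct)  holds
[9] D = 4, A = 20; 4 < 20  holds

All constraints are satisfied.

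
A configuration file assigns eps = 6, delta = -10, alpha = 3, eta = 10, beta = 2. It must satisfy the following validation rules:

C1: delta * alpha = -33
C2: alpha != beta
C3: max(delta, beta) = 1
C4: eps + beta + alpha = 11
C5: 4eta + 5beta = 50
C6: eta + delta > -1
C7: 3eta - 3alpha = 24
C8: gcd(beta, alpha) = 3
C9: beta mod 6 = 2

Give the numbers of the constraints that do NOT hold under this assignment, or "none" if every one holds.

C1: delta * alpha = -10 * 3 = -30, not -33  ✗
C2: alpha = 3, beta = 2; distinct  ✓
C3: max(-10, 2) = 2, not 1  ✗
C4: eps + beta + alpha = 6 + 2 + 3 = 11  ✓
C5: 4eta + 5beta = 4(10) + 5(2) = 50  ✓
C6: eta + delta = 10 + (-10) = 0; 0 > -1  ✓
C7: 3eta - 3alpha = 3(10) - 3(3) = 21, not 24  ✗
C8: gcd(2, 3) = 1, not 3  ✗
C9: 2 mod 6 = 2  ✓

Constraints 1, 3, 7, and 8 are violated.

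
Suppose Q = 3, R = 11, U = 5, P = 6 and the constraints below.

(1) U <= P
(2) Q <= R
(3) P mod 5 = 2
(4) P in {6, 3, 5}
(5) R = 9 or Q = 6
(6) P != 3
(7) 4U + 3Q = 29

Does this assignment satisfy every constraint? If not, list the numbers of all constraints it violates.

(1) U = 5, P = 6; 5 ≤ 6  holds
(2) Q = 3, R = 11; 3 ≤ 11  holds
(3) 6 mod 5 = 1, not 2  fails
(4) P = 6 is in {6, 3, 5}  holds
(5) R = 11 ≠ 9 and Q = 3 ≠ 6; both disjuncts false  fails
(6) P = 6, and 6 ≠ 3  holds
(7) 4U + 3Q = 4(5) + 3(3) = 29  holds

No — constraints 3, 5 are not satisfied.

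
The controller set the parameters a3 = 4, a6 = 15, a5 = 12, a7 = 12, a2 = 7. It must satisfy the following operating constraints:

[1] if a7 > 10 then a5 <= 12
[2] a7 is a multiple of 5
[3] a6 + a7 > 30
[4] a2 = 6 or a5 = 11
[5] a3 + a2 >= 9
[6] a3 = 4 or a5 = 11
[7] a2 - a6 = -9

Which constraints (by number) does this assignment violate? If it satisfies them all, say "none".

Violated: 2, 3, 4, 7.

[1] a7 = 12 > 10, so we need a5 ≤ 12; a5 = 12 ≤ 12 — holds.
[2] 12 = 5*2 + 2, so 5 does not divide 12 — does not hold.
[3] a6 + a7 = 15 + 12 = 27; 27 ≤ 30, bound 30 not met — does not hold.
[4] a2 = 7 ≠ 6 and a5 = 12 ≠ 11; both disjuncts false — does not hold.
[5] a3 + a2 = 4 + 7 = 11; 11 ≥ 9 — holds.
[6] a3 = 4 = 4 (first disjunct) — holds.
[7] a2 - a6 = 7 - 15 = -8, not -9 — does not hold.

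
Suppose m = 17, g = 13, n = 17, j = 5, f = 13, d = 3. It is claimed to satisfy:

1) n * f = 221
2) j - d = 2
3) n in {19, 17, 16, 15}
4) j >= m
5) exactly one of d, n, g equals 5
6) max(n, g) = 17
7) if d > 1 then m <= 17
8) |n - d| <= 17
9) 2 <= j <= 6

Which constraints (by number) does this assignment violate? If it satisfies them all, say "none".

The assignment fails constraints 4 and 5.

1) n * f = 17 * 13 = 221 — OK.
2) j - d = 5 - 3 = 2 — OK.
3) n = 17 is in {19, 17, 16, 15} — OK.
4) j = 5, m = 17; 5 < 17 (want ≥) — violated.
5) d=3, n=17, g=13; 0 of them equal 5, not exactly one — violated.
6) max(17, 13) = 17 — OK.
7) d = 3 > 1, so we need m ≤ 17; m = 17 ≤ 17 — OK.
8) |17 - 3| = 14; 14 ≤ 17 — OK.
9) j = 5 lies in [2, 6] — OK.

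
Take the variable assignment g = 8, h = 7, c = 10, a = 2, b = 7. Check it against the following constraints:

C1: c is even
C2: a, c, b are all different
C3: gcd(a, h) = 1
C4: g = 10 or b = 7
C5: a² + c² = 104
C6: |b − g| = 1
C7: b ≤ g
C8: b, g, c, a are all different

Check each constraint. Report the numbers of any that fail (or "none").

All constraints are satisfied.

C1: c = 10 is even — satisfied.
C2: values 2, 10, 7 are pairwise distinct — satisfied.
C3: gcd(2, 7) = 1 — satisfied.
C4: g = 8 ≠ 10, but b = 7 = 7 (second disjunct) — satisfied.
C5: a² + c² = 2² + 10² = 4 + 100 = 104 — satisfied.
C6: |7 − 8| = 1 — satisfied.
C7: b = 7, g = 8; 7 ≤ 8 — satisfied.
C8: values 7, 8, 10, 2 are pairwise distinct — satisfied.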